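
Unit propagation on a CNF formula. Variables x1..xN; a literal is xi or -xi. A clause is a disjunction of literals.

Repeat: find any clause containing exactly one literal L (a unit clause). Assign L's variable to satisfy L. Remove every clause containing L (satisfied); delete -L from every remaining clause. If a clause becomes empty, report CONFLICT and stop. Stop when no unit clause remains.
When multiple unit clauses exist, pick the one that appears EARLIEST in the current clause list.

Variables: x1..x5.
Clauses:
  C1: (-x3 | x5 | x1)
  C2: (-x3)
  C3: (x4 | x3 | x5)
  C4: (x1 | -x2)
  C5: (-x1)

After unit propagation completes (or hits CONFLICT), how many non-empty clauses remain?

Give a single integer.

unit clause [-3] forces x3=F; simplify:
  drop 3 from [4, 3, 5] -> [4, 5]
  satisfied 2 clause(s); 3 remain; assigned so far: [3]
unit clause [-1] forces x1=F; simplify:
  drop 1 from [1, -2] -> [-2]
  satisfied 1 clause(s); 2 remain; assigned so far: [1, 3]
unit clause [-2] forces x2=F; simplify:
  satisfied 1 clause(s); 1 remain; assigned so far: [1, 2, 3]

Answer: 1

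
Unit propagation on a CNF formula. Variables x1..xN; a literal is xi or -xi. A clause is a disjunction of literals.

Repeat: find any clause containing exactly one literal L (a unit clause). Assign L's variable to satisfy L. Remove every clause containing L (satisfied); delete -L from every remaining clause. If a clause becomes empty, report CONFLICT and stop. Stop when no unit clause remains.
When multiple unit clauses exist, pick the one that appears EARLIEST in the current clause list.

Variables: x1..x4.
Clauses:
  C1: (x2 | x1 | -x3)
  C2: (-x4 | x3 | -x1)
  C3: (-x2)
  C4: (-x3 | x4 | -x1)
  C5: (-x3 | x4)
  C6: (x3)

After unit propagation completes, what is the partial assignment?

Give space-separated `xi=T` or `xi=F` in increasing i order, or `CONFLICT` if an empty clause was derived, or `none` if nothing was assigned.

Answer: x1=T x2=F x3=T x4=T

Derivation:
unit clause [-2] forces x2=F; simplify:
  drop 2 from [2, 1, -3] -> [1, -3]
  satisfied 1 clause(s); 5 remain; assigned so far: [2]
unit clause [3] forces x3=T; simplify:
  drop -3 from [1, -3] -> [1]
  drop -3 from [-3, 4, -1] -> [4, -1]
  drop -3 from [-3, 4] -> [4]
  satisfied 2 clause(s); 3 remain; assigned so far: [2, 3]
unit clause [1] forces x1=T; simplify:
  drop -1 from [4, -1] -> [4]
  satisfied 1 clause(s); 2 remain; assigned so far: [1, 2, 3]
unit clause [4] forces x4=T; simplify:
  satisfied 2 clause(s); 0 remain; assigned so far: [1, 2, 3, 4]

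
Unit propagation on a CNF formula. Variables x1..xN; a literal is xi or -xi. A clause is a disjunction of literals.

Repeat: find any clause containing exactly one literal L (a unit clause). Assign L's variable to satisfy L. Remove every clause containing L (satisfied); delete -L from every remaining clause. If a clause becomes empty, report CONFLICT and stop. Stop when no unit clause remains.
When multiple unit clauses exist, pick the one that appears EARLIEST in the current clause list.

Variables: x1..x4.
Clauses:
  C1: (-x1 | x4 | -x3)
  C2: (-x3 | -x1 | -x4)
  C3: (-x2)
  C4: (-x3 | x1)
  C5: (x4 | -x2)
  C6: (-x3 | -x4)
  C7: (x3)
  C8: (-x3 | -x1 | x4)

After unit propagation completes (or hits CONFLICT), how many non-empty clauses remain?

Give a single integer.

Answer: 0

Derivation:
unit clause [-2] forces x2=F; simplify:
  satisfied 2 clause(s); 6 remain; assigned so far: [2]
unit clause [3] forces x3=T; simplify:
  drop -3 from [-1, 4, -3] -> [-1, 4]
  drop -3 from [-3, -1, -4] -> [-1, -4]
  drop -3 from [-3, 1] -> [1]
  drop -3 from [-3, -4] -> [-4]
  drop -3 from [-3, -1, 4] -> [-1, 4]
  satisfied 1 clause(s); 5 remain; assigned so far: [2, 3]
unit clause [1] forces x1=T; simplify:
  drop -1 from [-1, 4] -> [4]
  drop -1 from [-1, -4] -> [-4]
  drop -1 from [-1, 4] -> [4]
  satisfied 1 clause(s); 4 remain; assigned so far: [1, 2, 3]
unit clause [4] forces x4=T; simplify:
  drop -4 from [-4] -> [] (empty!)
  drop -4 from [-4] -> [] (empty!)
  satisfied 2 clause(s); 2 remain; assigned so far: [1, 2, 3, 4]
CONFLICT (empty clause)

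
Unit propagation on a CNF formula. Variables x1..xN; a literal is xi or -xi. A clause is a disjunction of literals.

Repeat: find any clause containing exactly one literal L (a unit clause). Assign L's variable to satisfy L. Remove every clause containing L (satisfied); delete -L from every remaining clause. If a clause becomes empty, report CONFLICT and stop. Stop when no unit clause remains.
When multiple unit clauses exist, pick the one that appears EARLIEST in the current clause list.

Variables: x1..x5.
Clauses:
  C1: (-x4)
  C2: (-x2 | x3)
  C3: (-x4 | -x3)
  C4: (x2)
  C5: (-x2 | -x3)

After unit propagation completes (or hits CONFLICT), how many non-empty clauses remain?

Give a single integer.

unit clause [-4] forces x4=F; simplify:
  satisfied 2 clause(s); 3 remain; assigned so far: [4]
unit clause [2] forces x2=T; simplify:
  drop -2 from [-2, 3] -> [3]
  drop -2 from [-2, -3] -> [-3]
  satisfied 1 clause(s); 2 remain; assigned so far: [2, 4]
unit clause [3] forces x3=T; simplify:
  drop -3 from [-3] -> [] (empty!)
  satisfied 1 clause(s); 1 remain; assigned so far: [2, 3, 4]
CONFLICT (empty clause)

Answer: 0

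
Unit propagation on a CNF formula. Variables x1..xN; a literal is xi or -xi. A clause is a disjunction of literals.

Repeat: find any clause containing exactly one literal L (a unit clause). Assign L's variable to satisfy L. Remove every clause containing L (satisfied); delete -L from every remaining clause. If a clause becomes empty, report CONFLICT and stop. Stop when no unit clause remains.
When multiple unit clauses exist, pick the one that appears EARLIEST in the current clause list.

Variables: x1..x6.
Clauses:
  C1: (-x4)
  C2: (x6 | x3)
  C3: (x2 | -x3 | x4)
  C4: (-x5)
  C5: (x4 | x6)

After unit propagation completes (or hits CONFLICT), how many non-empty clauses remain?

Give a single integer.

Answer: 1

Derivation:
unit clause [-4] forces x4=F; simplify:
  drop 4 from [2, -3, 4] -> [2, -3]
  drop 4 from [4, 6] -> [6]
  satisfied 1 clause(s); 4 remain; assigned so far: [4]
unit clause [-5] forces x5=F; simplify:
  satisfied 1 clause(s); 3 remain; assigned so far: [4, 5]
unit clause [6] forces x6=T; simplify:
  satisfied 2 clause(s); 1 remain; assigned so far: [4, 5, 6]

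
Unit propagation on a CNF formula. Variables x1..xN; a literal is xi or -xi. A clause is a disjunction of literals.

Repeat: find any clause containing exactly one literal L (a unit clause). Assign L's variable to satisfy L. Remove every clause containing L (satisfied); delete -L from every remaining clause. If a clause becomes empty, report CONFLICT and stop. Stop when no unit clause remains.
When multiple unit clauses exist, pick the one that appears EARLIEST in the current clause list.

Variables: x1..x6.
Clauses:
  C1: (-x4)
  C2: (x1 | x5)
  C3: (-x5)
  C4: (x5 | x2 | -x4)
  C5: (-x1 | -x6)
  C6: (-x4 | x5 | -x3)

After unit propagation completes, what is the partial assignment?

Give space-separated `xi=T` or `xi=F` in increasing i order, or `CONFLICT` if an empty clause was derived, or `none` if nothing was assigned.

Answer: x1=T x4=F x5=F x6=F

Derivation:
unit clause [-4] forces x4=F; simplify:
  satisfied 3 clause(s); 3 remain; assigned so far: [4]
unit clause [-5] forces x5=F; simplify:
  drop 5 from [1, 5] -> [1]
  satisfied 1 clause(s); 2 remain; assigned so far: [4, 5]
unit clause [1] forces x1=T; simplify:
  drop -1 from [-1, -6] -> [-6]
  satisfied 1 clause(s); 1 remain; assigned so far: [1, 4, 5]
unit clause [-6] forces x6=F; simplify:
  satisfied 1 clause(s); 0 remain; assigned so far: [1, 4, 5, 6]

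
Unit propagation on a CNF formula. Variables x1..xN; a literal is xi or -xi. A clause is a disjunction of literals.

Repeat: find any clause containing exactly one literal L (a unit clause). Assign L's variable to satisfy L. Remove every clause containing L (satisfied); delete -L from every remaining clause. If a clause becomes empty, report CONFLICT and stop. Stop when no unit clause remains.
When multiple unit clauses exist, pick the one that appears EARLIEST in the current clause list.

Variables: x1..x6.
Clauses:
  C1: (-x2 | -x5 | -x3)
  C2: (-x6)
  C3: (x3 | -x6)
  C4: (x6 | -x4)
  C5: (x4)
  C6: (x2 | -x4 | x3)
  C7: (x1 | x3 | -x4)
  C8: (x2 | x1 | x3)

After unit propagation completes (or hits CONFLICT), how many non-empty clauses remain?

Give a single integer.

Answer: 2

Derivation:
unit clause [-6] forces x6=F; simplify:
  drop 6 from [6, -4] -> [-4]
  satisfied 2 clause(s); 6 remain; assigned so far: [6]
unit clause [-4] forces x4=F; simplify:
  drop 4 from [4] -> [] (empty!)
  satisfied 3 clause(s); 3 remain; assigned so far: [4, 6]
CONFLICT (empty clause)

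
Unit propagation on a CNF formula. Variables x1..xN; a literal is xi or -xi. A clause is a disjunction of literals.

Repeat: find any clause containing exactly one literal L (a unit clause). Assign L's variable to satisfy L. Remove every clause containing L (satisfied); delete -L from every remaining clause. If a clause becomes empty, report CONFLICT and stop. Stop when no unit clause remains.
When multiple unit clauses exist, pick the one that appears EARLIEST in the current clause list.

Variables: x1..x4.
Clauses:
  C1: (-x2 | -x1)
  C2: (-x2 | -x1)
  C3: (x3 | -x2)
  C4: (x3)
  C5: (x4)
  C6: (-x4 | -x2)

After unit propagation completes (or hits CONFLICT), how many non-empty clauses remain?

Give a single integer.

Answer: 0

Derivation:
unit clause [3] forces x3=T; simplify:
  satisfied 2 clause(s); 4 remain; assigned so far: [3]
unit clause [4] forces x4=T; simplify:
  drop -4 from [-4, -2] -> [-2]
  satisfied 1 clause(s); 3 remain; assigned so far: [3, 4]
unit clause [-2] forces x2=F; simplify:
  satisfied 3 clause(s); 0 remain; assigned so far: [2, 3, 4]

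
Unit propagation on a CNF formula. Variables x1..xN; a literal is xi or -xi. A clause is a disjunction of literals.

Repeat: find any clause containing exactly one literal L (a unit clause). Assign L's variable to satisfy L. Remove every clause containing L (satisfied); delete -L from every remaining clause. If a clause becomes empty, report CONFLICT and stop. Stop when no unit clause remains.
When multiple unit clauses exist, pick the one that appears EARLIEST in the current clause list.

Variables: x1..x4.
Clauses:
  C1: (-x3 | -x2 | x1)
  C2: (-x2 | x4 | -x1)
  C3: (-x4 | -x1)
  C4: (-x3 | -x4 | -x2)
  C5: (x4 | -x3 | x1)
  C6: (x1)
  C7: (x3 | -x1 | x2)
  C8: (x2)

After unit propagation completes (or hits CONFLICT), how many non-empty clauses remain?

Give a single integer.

unit clause [1] forces x1=T; simplify:
  drop -1 from [-2, 4, -1] -> [-2, 4]
  drop -1 from [-4, -1] -> [-4]
  drop -1 from [3, -1, 2] -> [3, 2]
  satisfied 3 clause(s); 5 remain; assigned so far: [1]
unit clause [-4] forces x4=F; simplify:
  drop 4 from [-2, 4] -> [-2]
  satisfied 2 clause(s); 3 remain; assigned so far: [1, 4]
unit clause [-2] forces x2=F; simplify:
  drop 2 from [3, 2] -> [3]
  drop 2 from [2] -> [] (empty!)
  satisfied 1 clause(s); 2 remain; assigned so far: [1, 2, 4]
CONFLICT (empty clause)

Answer: 1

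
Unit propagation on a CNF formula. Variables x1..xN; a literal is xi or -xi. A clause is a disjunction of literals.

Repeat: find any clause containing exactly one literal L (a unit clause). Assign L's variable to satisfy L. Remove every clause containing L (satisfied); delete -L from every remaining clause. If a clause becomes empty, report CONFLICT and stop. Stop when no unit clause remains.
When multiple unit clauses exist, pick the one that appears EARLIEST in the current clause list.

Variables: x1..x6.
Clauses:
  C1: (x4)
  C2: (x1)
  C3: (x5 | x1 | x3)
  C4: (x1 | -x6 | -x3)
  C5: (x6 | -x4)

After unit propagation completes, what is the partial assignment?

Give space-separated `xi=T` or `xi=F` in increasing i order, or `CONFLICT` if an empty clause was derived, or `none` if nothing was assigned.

Answer: x1=T x4=T x6=T

Derivation:
unit clause [4] forces x4=T; simplify:
  drop -4 from [6, -4] -> [6]
  satisfied 1 clause(s); 4 remain; assigned so far: [4]
unit clause [1] forces x1=T; simplify:
  satisfied 3 clause(s); 1 remain; assigned so far: [1, 4]
unit clause [6] forces x6=T; simplify:
  satisfied 1 clause(s); 0 remain; assigned so far: [1, 4, 6]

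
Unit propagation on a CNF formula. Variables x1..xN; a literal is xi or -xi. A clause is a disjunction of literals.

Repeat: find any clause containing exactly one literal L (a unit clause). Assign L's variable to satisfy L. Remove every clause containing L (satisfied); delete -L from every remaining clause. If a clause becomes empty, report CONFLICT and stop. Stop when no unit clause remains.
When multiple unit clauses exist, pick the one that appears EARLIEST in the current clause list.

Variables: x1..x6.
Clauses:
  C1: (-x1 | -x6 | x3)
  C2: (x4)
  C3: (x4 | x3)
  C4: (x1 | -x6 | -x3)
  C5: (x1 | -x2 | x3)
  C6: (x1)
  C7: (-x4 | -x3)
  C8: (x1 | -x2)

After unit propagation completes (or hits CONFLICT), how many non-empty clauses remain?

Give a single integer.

Answer: 0

Derivation:
unit clause [4] forces x4=T; simplify:
  drop -4 from [-4, -3] -> [-3]
  satisfied 2 clause(s); 6 remain; assigned so far: [4]
unit clause [1] forces x1=T; simplify:
  drop -1 from [-1, -6, 3] -> [-6, 3]
  satisfied 4 clause(s); 2 remain; assigned so far: [1, 4]
unit clause [-3] forces x3=F; simplify:
  drop 3 from [-6, 3] -> [-6]
  satisfied 1 clause(s); 1 remain; assigned so far: [1, 3, 4]
unit clause [-6] forces x6=F; simplify:
  satisfied 1 clause(s); 0 remain; assigned so far: [1, 3, 4, 6]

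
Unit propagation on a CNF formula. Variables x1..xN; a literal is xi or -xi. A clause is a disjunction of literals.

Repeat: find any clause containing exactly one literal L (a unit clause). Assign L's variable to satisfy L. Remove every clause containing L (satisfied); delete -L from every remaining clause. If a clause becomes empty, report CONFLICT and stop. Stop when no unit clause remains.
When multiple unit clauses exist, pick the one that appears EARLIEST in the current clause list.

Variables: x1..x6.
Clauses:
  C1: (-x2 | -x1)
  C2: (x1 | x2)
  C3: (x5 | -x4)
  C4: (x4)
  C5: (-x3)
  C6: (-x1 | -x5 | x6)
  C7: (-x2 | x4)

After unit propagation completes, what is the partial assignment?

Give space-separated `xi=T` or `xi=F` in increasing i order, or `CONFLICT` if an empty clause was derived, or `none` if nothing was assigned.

Answer: x3=F x4=T x5=T

Derivation:
unit clause [4] forces x4=T; simplify:
  drop -4 from [5, -4] -> [5]
  satisfied 2 clause(s); 5 remain; assigned so far: [4]
unit clause [5] forces x5=T; simplify:
  drop -5 from [-1, -5, 6] -> [-1, 6]
  satisfied 1 clause(s); 4 remain; assigned so far: [4, 5]
unit clause [-3] forces x3=F; simplify:
  satisfied 1 clause(s); 3 remain; assigned so far: [3, 4, 5]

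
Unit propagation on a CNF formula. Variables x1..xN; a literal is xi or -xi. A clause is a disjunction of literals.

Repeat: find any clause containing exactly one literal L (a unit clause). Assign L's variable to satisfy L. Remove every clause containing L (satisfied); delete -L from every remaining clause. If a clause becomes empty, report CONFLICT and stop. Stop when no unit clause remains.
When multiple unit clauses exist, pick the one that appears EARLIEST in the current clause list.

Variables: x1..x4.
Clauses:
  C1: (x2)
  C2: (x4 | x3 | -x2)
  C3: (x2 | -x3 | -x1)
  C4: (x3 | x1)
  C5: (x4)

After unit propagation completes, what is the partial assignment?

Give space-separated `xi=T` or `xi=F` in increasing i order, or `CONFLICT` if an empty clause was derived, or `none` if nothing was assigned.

Answer: x2=T x4=T

Derivation:
unit clause [2] forces x2=T; simplify:
  drop -2 from [4, 3, -2] -> [4, 3]
  satisfied 2 clause(s); 3 remain; assigned so far: [2]
unit clause [4] forces x4=T; simplify:
  satisfied 2 clause(s); 1 remain; assigned so far: [2, 4]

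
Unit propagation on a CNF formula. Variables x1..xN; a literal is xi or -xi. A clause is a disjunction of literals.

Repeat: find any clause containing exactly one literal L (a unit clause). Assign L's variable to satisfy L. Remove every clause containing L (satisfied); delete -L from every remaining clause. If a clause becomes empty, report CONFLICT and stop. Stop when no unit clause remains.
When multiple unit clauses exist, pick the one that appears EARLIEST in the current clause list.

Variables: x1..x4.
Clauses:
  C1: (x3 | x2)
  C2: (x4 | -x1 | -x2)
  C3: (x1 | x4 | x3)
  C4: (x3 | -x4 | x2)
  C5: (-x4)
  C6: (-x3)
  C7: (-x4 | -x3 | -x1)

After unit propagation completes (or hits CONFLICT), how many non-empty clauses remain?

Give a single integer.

Answer: 0

Derivation:
unit clause [-4] forces x4=F; simplify:
  drop 4 from [4, -1, -2] -> [-1, -2]
  drop 4 from [1, 4, 3] -> [1, 3]
  satisfied 3 clause(s); 4 remain; assigned so far: [4]
unit clause [-3] forces x3=F; simplify:
  drop 3 from [3, 2] -> [2]
  drop 3 from [1, 3] -> [1]
  satisfied 1 clause(s); 3 remain; assigned so far: [3, 4]
unit clause [2] forces x2=T; simplify:
  drop -2 from [-1, -2] -> [-1]
  satisfied 1 clause(s); 2 remain; assigned so far: [2, 3, 4]
unit clause [-1] forces x1=F; simplify:
  drop 1 from [1] -> [] (empty!)
  satisfied 1 clause(s); 1 remain; assigned so far: [1, 2, 3, 4]
CONFLICT (empty clause)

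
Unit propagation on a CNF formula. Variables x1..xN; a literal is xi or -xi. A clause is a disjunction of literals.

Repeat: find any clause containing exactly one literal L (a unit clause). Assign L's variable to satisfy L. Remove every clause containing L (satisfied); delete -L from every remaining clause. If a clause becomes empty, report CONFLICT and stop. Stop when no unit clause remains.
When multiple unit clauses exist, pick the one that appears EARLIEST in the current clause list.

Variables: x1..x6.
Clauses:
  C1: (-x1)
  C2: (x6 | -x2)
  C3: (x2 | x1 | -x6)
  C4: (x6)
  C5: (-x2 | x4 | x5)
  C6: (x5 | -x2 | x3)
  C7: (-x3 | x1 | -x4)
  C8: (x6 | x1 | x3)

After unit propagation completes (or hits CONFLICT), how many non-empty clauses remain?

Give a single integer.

unit clause [-1] forces x1=F; simplify:
  drop 1 from [2, 1, -6] -> [2, -6]
  drop 1 from [-3, 1, -4] -> [-3, -4]
  drop 1 from [6, 1, 3] -> [6, 3]
  satisfied 1 clause(s); 7 remain; assigned so far: [1]
unit clause [6] forces x6=T; simplify:
  drop -6 from [2, -6] -> [2]
  satisfied 3 clause(s); 4 remain; assigned so far: [1, 6]
unit clause [2] forces x2=T; simplify:
  drop -2 from [-2, 4, 5] -> [4, 5]
  drop -2 from [5, -2, 3] -> [5, 3]
  satisfied 1 clause(s); 3 remain; assigned so far: [1, 2, 6]

Answer: 3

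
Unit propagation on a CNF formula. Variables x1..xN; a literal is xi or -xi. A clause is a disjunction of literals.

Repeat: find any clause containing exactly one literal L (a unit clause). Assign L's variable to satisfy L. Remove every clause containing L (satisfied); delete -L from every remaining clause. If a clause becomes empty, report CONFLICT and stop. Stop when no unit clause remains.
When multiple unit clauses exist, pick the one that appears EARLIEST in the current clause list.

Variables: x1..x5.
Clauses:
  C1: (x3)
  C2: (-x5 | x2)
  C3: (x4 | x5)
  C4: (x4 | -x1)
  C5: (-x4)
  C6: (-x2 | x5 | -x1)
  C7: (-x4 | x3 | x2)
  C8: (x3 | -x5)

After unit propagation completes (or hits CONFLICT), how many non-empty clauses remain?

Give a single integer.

Answer: 0

Derivation:
unit clause [3] forces x3=T; simplify:
  satisfied 3 clause(s); 5 remain; assigned so far: [3]
unit clause [-4] forces x4=F; simplify:
  drop 4 from [4, 5] -> [5]
  drop 4 from [4, -1] -> [-1]
  satisfied 1 clause(s); 4 remain; assigned so far: [3, 4]
unit clause [5] forces x5=T; simplify:
  drop -5 from [-5, 2] -> [2]
  satisfied 2 clause(s); 2 remain; assigned so far: [3, 4, 5]
unit clause [2] forces x2=T; simplify:
  satisfied 1 clause(s); 1 remain; assigned so far: [2, 3, 4, 5]
unit clause [-1] forces x1=F; simplify:
  satisfied 1 clause(s); 0 remain; assigned so far: [1, 2, 3, 4, 5]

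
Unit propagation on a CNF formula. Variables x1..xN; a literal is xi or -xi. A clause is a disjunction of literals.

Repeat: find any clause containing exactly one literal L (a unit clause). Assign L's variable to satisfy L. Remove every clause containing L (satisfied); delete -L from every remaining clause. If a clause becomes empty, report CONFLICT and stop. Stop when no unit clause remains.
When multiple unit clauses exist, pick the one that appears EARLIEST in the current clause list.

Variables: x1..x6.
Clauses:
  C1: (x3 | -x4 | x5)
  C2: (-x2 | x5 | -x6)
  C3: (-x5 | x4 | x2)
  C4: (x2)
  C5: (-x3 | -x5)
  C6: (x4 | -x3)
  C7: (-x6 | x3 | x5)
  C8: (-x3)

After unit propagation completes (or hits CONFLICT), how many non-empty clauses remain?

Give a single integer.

Answer: 3

Derivation:
unit clause [2] forces x2=T; simplify:
  drop -2 from [-2, 5, -6] -> [5, -6]
  satisfied 2 clause(s); 6 remain; assigned so far: [2]
unit clause [-3] forces x3=F; simplify:
  drop 3 from [3, -4, 5] -> [-4, 5]
  drop 3 from [-6, 3, 5] -> [-6, 5]
  satisfied 3 clause(s); 3 remain; assigned so far: [2, 3]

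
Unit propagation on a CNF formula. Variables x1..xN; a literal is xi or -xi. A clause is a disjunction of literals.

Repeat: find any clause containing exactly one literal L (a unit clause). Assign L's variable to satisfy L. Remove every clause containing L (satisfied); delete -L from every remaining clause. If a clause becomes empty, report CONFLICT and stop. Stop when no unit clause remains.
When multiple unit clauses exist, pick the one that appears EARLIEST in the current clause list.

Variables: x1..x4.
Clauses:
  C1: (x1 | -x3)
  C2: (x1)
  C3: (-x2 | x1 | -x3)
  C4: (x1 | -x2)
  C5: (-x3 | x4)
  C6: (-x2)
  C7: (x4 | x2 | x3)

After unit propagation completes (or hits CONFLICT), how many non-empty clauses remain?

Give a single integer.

unit clause [1] forces x1=T; simplify:
  satisfied 4 clause(s); 3 remain; assigned so far: [1]
unit clause [-2] forces x2=F; simplify:
  drop 2 from [4, 2, 3] -> [4, 3]
  satisfied 1 clause(s); 2 remain; assigned so far: [1, 2]

Answer: 2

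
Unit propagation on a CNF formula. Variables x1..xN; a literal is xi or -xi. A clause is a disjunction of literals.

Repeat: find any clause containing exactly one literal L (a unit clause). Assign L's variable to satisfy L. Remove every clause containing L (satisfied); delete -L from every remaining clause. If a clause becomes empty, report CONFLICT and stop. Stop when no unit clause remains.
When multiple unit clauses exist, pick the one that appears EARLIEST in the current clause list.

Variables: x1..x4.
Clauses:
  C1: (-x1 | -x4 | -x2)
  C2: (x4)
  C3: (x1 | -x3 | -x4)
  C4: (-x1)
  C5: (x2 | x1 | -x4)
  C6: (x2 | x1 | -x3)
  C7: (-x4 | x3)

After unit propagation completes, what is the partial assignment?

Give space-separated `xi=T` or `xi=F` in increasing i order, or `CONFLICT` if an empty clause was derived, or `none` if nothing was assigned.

Answer: CONFLICT

Derivation:
unit clause [4] forces x4=T; simplify:
  drop -4 from [-1, -4, -2] -> [-1, -2]
  drop -4 from [1, -3, -4] -> [1, -3]
  drop -4 from [2, 1, -4] -> [2, 1]
  drop -4 from [-4, 3] -> [3]
  satisfied 1 clause(s); 6 remain; assigned so far: [4]
unit clause [-1] forces x1=F; simplify:
  drop 1 from [1, -3] -> [-3]
  drop 1 from [2, 1] -> [2]
  drop 1 from [2, 1, -3] -> [2, -3]
  satisfied 2 clause(s); 4 remain; assigned so far: [1, 4]
unit clause [-3] forces x3=F; simplify:
  drop 3 from [3] -> [] (empty!)
  satisfied 2 clause(s); 2 remain; assigned so far: [1, 3, 4]
CONFLICT (empty clause)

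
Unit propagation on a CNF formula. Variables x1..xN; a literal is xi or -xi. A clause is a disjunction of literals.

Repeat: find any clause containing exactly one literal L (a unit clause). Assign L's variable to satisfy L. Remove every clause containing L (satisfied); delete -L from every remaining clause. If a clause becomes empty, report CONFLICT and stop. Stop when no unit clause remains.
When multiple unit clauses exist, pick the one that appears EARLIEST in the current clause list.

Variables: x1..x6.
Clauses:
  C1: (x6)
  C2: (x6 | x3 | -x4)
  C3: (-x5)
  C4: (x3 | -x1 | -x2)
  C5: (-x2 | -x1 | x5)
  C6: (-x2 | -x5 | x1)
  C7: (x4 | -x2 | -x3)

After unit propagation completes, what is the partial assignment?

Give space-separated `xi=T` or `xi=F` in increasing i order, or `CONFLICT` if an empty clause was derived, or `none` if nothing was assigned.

Answer: x5=F x6=T

Derivation:
unit clause [6] forces x6=T; simplify:
  satisfied 2 clause(s); 5 remain; assigned so far: [6]
unit clause [-5] forces x5=F; simplify:
  drop 5 from [-2, -1, 5] -> [-2, -1]
  satisfied 2 clause(s); 3 remain; assigned so far: [5, 6]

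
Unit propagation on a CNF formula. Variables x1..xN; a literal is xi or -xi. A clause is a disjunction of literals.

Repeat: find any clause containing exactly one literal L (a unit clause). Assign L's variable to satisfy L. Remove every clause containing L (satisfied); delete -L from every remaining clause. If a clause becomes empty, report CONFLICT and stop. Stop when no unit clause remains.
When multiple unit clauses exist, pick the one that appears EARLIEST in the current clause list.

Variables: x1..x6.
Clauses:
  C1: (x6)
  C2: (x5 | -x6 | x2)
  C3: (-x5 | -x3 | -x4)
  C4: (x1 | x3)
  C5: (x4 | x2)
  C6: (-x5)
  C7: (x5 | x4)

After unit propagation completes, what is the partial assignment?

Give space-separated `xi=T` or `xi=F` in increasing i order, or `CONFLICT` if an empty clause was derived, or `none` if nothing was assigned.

Answer: x2=T x4=T x5=F x6=T

Derivation:
unit clause [6] forces x6=T; simplify:
  drop -6 from [5, -6, 2] -> [5, 2]
  satisfied 1 clause(s); 6 remain; assigned so far: [6]
unit clause [-5] forces x5=F; simplify:
  drop 5 from [5, 2] -> [2]
  drop 5 from [5, 4] -> [4]
  satisfied 2 clause(s); 4 remain; assigned so far: [5, 6]
unit clause [2] forces x2=T; simplify:
  satisfied 2 clause(s); 2 remain; assigned so far: [2, 5, 6]
unit clause [4] forces x4=T; simplify:
  satisfied 1 clause(s); 1 remain; assigned so far: [2, 4, 5, 6]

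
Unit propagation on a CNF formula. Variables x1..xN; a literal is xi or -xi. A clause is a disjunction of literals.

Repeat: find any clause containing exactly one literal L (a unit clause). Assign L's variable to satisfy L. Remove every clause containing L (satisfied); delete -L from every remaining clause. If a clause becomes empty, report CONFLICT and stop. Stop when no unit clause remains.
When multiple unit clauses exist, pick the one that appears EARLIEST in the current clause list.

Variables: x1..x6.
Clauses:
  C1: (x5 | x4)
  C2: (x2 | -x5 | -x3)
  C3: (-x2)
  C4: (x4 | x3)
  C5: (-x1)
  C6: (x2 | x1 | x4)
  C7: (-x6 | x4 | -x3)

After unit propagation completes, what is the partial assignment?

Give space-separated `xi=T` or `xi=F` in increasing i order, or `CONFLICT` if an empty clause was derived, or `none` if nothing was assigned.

unit clause [-2] forces x2=F; simplify:
  drop 2 from [2, -5, -3] -> [-5, -3]
  drop 2 from [2, 1, 4] -> [1, 4]
  satisfied 1 clause(s); 6 remain; assigned so far: [2]
unit clause [-1] forces x1=F; simplify:
  drop 1 from [1, 4] -> [4]
  satisfied 1 clause(s); 5 remain; assigned so far: [1, 2]
unit clause [4] forces x4=T; simplify:
  satisfied 4 clause(s); 1 remain; assigned so far: [1, 2, 4]

Answer: x1=F x2=F x4=T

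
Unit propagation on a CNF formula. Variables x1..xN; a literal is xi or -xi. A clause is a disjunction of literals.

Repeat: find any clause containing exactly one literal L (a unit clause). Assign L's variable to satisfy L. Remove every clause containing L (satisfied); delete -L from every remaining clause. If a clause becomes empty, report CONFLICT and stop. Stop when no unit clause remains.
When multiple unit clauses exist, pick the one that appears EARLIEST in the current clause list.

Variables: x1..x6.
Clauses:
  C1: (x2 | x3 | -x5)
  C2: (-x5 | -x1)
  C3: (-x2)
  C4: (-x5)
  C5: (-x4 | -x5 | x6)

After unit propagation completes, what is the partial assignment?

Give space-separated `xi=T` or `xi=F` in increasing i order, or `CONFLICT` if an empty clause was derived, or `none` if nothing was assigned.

unit clause [-2] forces x2=F; simplify:
  drop 2 from [2, 3, -5] -> [3, -5]
  satisfied 1 clause(s); 4 remain; assigned so far: [2]
unit clause [-5] forces x5=F; simplify:
  satisfied 4 clause(s); 0 remain; assigned so far: [2, 5]

Answer: x2=F x5=F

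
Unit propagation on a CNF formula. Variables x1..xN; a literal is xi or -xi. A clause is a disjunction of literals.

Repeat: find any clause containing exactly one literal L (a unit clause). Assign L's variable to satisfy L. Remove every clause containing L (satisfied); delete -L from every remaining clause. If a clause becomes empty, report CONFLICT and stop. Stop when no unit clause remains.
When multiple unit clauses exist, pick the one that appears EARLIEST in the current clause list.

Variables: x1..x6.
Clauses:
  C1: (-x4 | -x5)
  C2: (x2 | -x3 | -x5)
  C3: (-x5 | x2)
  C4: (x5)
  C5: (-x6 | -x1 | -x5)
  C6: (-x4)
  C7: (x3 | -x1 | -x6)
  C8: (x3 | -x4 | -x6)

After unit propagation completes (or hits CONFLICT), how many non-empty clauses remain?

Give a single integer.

Answer: 2

Derivation:
unit clause [5] forces x5=T; simplify:
  drop -5 from [-4, -5] -> [-4]
  drop -5 from [2, -3, -5] -> [2, -3]
  drop -5 from [-5, 2] -> [2]
  drop -5 from [-6, -1, -5] -> [-6, -1]
  satisfied 1 clause(s); 7 remain; assigned so far: [5]
unit clause [-4] forces x4=F; simplify:
  satisfied 3 clause(s); 4 remain; assigned so far: [4, 5]
unit clause [2] forces x2=T; simplify:
  satisfied 2 clause(s); 2 remain; assigned so far: [2, 4, 5]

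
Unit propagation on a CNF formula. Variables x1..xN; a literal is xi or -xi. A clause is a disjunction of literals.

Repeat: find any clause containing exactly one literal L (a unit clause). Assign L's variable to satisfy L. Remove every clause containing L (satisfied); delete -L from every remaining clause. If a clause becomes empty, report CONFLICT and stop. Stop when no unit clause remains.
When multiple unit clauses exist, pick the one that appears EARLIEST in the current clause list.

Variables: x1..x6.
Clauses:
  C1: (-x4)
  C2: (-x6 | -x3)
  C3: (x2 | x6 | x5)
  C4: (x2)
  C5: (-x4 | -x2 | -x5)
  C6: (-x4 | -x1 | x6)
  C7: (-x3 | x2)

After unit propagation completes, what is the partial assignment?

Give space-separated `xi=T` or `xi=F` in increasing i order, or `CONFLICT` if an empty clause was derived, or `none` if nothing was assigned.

unit clause [-4] forces x4=F; simplify:
  satisfied 3 clause(s); 4 remain; assigned so far: [4]
unit clause [2] forces x2=T; simplify:
  satisfied 3 clause(s); 1 remain; assigned so far: [2, 4]

Answer: x2=T x4=F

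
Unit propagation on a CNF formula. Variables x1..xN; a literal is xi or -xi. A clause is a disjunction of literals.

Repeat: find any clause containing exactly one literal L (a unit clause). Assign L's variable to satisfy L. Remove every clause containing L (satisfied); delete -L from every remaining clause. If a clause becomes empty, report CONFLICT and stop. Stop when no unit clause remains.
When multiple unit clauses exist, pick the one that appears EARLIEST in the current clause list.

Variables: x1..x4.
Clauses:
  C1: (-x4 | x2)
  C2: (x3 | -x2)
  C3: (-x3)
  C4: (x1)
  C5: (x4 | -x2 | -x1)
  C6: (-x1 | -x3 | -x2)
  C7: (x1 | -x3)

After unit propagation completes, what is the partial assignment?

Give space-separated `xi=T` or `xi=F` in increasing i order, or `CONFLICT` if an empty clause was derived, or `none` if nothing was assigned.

unit clause [-3] forces x3=F; simplify:
  drop 3 from [3, -2] -> [-2]
  satisfied 3 clause(s); 4 remain; assigned so far: [3]
unit clause [-2] forces x2=F; simplify:
  drop 2 from [-4, 2] -> [-4]
  satisfied 2 clause(s); 2 remain; assigned so far: [2, 3]
unit clause [-4] forces x4=F; simplify:
  satisfied 1 clause(s); 1 remain; assigned so far: [2, 3, 4]
unit clause [1] forces x1=T; simplify:
  satisfied 1 clause(s); 0 remain; assigned so far: [1, 2, 3, 4]

Answer: x1=T x2=F x3=F x4=F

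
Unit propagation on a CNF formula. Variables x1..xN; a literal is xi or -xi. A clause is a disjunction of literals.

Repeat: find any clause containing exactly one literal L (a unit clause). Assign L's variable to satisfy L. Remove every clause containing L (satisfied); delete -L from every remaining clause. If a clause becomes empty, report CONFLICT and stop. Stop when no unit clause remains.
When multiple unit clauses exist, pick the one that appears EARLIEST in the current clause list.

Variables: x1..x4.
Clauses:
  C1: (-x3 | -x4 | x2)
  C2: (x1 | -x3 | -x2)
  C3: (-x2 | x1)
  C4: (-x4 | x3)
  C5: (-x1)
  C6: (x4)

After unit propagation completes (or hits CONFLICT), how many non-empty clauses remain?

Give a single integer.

unit clause [-1] forces x1=F; simplify:
  drop 1 from [1, -3, -2] -> [-3, -2]
  drop 1 from [-2, 1] -> [-2]
  satisfied 1 clause(s); 5 remain; assigned so far: [1]
unit clause [-2] forces x2=F; simplify:
  drop 2 from [-3, -4, 2] -> [-3, -4]
  satisfied 2 clause(s); 3 remain; assigned so far: [1, 2]
unit clause [4] forces x4=T; simplify:
  drop -4 from [-3, -4] -> [-3]
  drop -4 from [-4, 3] -> [3]
  satisfied 1 clause(s); 2 remain; assigned so far: [1, 2, 4]
unit clause [-3] forces x3=F; simplify:
  drop 3 from [3] -> [] (empty!)
  satisfied 1 clause(s); 1 remain; assigned so far: [1, 2, 3, 4]
CONFLICT (empty clause)

Answer: 0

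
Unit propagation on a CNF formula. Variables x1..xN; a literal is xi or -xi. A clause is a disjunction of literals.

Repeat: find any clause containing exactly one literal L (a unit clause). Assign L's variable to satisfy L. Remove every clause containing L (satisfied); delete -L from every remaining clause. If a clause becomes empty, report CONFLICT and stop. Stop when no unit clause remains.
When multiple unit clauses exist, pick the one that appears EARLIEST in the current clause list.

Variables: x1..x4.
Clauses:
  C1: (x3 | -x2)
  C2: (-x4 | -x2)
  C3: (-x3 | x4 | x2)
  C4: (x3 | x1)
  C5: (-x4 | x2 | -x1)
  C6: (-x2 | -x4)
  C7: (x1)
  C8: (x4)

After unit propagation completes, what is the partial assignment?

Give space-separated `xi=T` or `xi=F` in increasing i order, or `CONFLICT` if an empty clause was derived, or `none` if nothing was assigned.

unit clause [1] forces x1=T; simplify:
  drop -1 from [-4, 2, -1] -> [-4, 2]
  satisfied 2 clause(s); 6 remain; assigned so far: [1]
unit clause [4] forces x4=T; simplify:
  drop -4 from [-4, -2] -> [-2]
  drop -4 from [-4, 2] -> [2]
  drop -4 from [-2, -4] -> [-2]
  satisfied 2 clause(s); 4 remain; assigned so far: [1, 4]
unit clause [-2] forces x2=F; simplify:
  drop 2 from [2] -> [] (empty!)
  satisfied 3 clause(s); 1 remain; assigned so far: [1, 2, 4]
CONFLICT (empty clause)

Answer: CONFLICT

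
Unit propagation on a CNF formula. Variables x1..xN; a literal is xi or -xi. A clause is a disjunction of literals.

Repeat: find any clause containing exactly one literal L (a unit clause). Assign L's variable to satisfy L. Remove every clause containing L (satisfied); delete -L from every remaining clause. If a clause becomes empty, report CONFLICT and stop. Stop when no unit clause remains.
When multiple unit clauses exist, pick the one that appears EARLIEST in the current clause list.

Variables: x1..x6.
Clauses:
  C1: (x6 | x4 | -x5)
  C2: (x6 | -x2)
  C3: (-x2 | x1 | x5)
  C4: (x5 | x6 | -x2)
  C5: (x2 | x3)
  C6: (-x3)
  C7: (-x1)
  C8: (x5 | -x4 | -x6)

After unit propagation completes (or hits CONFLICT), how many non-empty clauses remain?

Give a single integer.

unit clause [-3] forces x3=F; simplify:
  drop 3 from [2, 3] -> [2]
  satisfied 1 clause(s); 7 remain; assigned so far: [3]
unit clause [2] forces x2=T; simplify:
  drop -2 from [6, -2] -> [6]
  drop -2 from [-2, 1, 5] -> [1, 5]
  drop -2 from [5, 6, -2] -> [5, 6]
  satisfied 1 clause(s); 6 remain; assigned so far: [2, 3]
unit clause [6] forces x6=T; simplify:
  drop -6 from [5, -4, -6] -> [5, -4]
  satisfied 3 clause(s); 3 remain; assigned so far: [2, 3, 6]
unit clause [-1] forces x1=F; simplify:
  drop 1 from [1, 5] -> [5]
  satisfied 1 clause(s); 2 remain; assigned so far: [1, 2, 3, 6]
unit clause [5] forces x5=T; simplify:
  satisfied 2 clause(s); 0 remain; assigned so far: [1, 2, 3, 5, 6]

Answer: 0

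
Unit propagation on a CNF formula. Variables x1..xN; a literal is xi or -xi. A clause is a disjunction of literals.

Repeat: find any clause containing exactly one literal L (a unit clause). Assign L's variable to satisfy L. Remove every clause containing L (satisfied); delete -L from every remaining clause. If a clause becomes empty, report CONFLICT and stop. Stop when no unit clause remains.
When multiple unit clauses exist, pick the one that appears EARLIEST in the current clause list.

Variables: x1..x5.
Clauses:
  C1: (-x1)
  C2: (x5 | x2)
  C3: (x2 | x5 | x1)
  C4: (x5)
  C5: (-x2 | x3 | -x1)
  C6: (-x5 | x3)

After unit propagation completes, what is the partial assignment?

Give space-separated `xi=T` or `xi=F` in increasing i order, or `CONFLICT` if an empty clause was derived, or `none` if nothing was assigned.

Answer: x1=F x3=T x5=T

Derivation:
unit clause [-1] forces x1=F; simplify:
  drop 1 from [2, 5, 1] -> [2, 5]
  satisfied 2 clause(s); 4 remain; assigned so far: [1]
unit clause [5] forces x5=T; simplify:
  drop -5 from [-5, 3] -> [3]
  satisfied 3 clause(s); 1 remain; assigned so far: [1, 5]
unit clause [3] forces x3=T; simplify:
  satisfied 1 clause(s); 0 remain; assigned so far: [1, 3, 5]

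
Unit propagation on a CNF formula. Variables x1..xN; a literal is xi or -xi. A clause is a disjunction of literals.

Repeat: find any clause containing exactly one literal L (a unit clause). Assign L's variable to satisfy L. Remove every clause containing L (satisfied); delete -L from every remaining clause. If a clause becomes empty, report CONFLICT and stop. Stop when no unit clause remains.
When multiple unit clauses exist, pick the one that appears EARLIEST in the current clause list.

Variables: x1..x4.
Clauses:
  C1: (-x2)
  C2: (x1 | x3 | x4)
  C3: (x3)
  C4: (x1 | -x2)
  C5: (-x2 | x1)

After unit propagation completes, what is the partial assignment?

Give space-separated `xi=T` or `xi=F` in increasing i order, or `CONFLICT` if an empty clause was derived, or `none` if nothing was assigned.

Answer: x2=F x3=T

Derivation:
unit clause [-2] forces x2=F; simplify:
  satisfied 3 clause(s); 2 remain; assigned so far: [2]
unit clause [3] forces x3=T; simplify:
  satisfied 2 clause(s); 0 remain; assigned so far: [2, 3]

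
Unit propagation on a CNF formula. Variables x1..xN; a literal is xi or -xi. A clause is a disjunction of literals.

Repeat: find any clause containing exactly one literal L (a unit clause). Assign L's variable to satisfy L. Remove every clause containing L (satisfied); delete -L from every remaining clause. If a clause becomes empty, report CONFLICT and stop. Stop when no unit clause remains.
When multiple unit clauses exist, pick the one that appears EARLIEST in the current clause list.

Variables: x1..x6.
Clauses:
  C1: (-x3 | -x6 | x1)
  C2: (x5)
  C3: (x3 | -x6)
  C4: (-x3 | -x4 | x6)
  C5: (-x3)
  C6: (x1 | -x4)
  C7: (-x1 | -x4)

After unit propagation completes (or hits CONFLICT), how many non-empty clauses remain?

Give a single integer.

unit clause [5] forces x5=T; simplify:
  satisfied 1 clause(s); 6 remain; assigned so far: [5]
unit clause [-3] forces x3=F; simplify:
  drop 3 from [3, -6] -> [-6]
  satisfied 3 clause(s); 3 remain; assigned so far: [3, 5]
unit clause [-6] forces x6=F; simplify:
  satisfied 1 clause(s); 2 remain; assigned so far: [3, 5, 6]

Answer: 2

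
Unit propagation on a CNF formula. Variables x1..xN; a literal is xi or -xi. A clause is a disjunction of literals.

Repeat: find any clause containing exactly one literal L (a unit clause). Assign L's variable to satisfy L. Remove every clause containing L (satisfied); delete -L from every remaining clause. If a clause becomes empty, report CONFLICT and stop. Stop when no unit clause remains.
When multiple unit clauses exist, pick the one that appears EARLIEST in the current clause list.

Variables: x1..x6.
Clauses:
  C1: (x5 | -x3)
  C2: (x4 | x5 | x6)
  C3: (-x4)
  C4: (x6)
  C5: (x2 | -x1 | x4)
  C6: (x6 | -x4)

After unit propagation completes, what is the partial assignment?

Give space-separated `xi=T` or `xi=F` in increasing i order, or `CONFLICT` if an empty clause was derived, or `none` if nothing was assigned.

unit clause [-4] forces x4=F; simplify:
  drop 4 from [4, 5, 6] -> [5, 6]
  drop 4 from [2, -1, 4] -> [2, -1]
  satisfied 2 clause(s); 4 remain; assigned so far: [4]
unit clause [6] forces x6=T; simplify:
  satisfied 2 clause(s); 2 remain; assigned so far: [4, 6]

Answer: x4=F x6=T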